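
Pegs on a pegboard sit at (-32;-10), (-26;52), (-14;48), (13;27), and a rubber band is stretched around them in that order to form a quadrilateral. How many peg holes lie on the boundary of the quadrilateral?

The number of boundary lattice points is Σ gcd(|Δx|,|Δy|) = gcd(6,62) + gcd(12,4) + gcd(27,21) + gcd(45,37) = 2+4+3+1 = 10.

10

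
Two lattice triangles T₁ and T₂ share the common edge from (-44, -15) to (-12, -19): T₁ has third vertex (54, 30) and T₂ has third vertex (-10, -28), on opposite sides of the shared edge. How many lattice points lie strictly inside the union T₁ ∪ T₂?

1055

The union is the simple quadrilateral with vertices (-44, -15), (54, 30), (-12, -19), (-10, -28) in order.
The shoelace formula gives twice the area as |((-44)·30 − 54·(-15)) + (54·(-19) − (-12)·30) + ((-12)·(-28) − (-10)·(-19)) + ((-10)·(-15) − (-44)·(-28))| = 2112, so the area is 1056.
The number of boundary lattice points is Σ gcd(|Δx|,|Δy|) = gcd(98,45) + gcd(66,49) + gcd(2,9) + gcd(34,13) = 1+1+1+1 = 4.
By Pick's theorem I = A − B/2 + 1 = 1056 − 4/2 + 1 = 1055.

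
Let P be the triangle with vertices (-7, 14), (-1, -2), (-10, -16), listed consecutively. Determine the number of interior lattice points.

112

Using the shoelace formula, 2A = |[(-7)·(-2) − (-1)·14] + [(-1)·(-16) − (-10)·(-2)] + [(-10)·14 − (-7)·(-16)]| = 228, so the area is 114.
Along each edge there are gcd(|Δx|,|Δy|)+1 lattice points, so counting each shared vertex once the boundary has gcd(6,16) + gcd(9,14) + gcd(3,30) = 2+1+3 = 6.
Pick's theorem gives I = A − B/2 + 1 = 114 − 6/2 + 1 = 112.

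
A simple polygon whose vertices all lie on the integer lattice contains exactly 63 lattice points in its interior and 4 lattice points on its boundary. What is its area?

By Pick's theorem, A = I + B/2 − 1 = 63 + 4/2 − 1 = 64.

64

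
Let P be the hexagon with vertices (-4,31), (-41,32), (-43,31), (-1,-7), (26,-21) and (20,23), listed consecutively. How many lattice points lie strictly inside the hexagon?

1750

By the shoelace formula, twice the signed area is |((-4)·32 − (-41)·31) + ((-41)·31 − (-43)·32) + ((-43)·(-7) − (-1)·31) + ((-1)·(-21) − 26·(-7)) + (26·23 − 20·(-21)) + (20·31 − (-4)·23)| = 3513, so the area is 1756.5.
Along each edge there are gcd(|Δx|,|Δy|)+1 lattice points, so counting each shared vertex once the boundary has gcd(37,1) + gcd(2,1) + gcd(42,38) + gcd(27,14) + gcd(6,44) + gcd(24,8) = 1+1+2+1+2+8 = 15.
By Pick's theorem A = I + B/2 − 1, so I = 1756.5 − 15/2 + 1 = 1750.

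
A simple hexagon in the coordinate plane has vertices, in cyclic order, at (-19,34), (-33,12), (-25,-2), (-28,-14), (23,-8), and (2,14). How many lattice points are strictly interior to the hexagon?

The shoelace formula gives twice the area as |((-19)·12 − (-33)·34) + ((-33)·(-2) − (-25)·12) + ((-25)·(-14) − (-28)·(-2)) + ((-28)·(-8) − 23·(-14)) + (23·14 − 2·(-8)) + (2·34 − (-19)·14)| = 2772, so the area is 1386.
The number of boundary lattice points is Σ gcd(|Δx|,|Δy|) = gcd(14,22) + gcd(8,14) + gcd(3,12) + gcd(51,6) + gcd(21,22) + gcd(21,20) = 2+2+3+3+1+1 = 12.
Pick's theorem gives I = A − B/2 + 1 = 1386 − 12/2 + 1 = 1381.

1381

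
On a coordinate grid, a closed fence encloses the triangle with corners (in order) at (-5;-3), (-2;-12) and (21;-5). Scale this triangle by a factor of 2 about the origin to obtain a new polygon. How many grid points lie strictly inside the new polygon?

By the shoelace formula, twice the signed area is |((-5)·(-12) − (-2)·(-3)) + ((-2)·(-5) − 21·(-12)) + (21·(-3) − (-5)·(-5))| = 228, so the area is 114.
The number of boundary lattice points is Σ gcd(|Δx|,|Δy|) = gcd(3,9) + gcd(23,7) + gcd(26,2) = 3+1+2 = 6.
Scaling by 2 multiplies the area by 2² = 4 (so the new area is 456) and multiplies the boundary lattice-point count by 2, giving 12.
By Pick's theorem, the interior count of the dilated polygon is 456 − 12/2 + 1 = 451.

451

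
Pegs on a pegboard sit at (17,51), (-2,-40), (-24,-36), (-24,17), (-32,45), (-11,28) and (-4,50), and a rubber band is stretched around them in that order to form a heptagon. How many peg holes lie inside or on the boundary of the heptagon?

2616

Using the shoelace formula, 2A = |[17·(-40) − (-2)·51] + [(-2)·(-36) − (-24)·(-40)] + [(-24)·17 − (-24)·(-36)] + [(-24)·45 − (-32)·17] + [(-32)·28 − (-11)·45] + [(-11)·50 − (-4)·28] + [(-4)·51 − 17·50]| = 5167, so the area is 5167/2.
The number of boundary lattice points is Σ gcd(|Δx|,|Δy|) = gcd(19,91) + gcd(22,4) + gcd(0,53) + gcd(8,28) + gcd(21,17) + gcd(7,22) + gcd(21,1) = 1+2+53+4+1+1+1 = 63.
Pick's theorem gives I = A − B/2 + 1 = 5167/2 − 63/2 + 1 = 2553, so the closed region contains I + B = 2553 + 63 = 2616 lattice points.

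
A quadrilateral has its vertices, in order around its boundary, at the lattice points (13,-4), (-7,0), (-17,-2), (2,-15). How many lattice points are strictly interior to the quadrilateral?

208

Using the shoelace formula, 2A = |(13·0 − (-7)·(-4)) + ((-7)·(-2) − (-17)·0) + ((-17)·(-15) − 2·(-2)) + (2·(-4) − 13·(-15))| = 432, so the area is 216.
The number of boundary lattice points is Σ gcd(|Δx|,|Δy|) = gcd(20,4) + gcd(10,2) + gcd(19,13) + gcd(11,11) = 4+2+1+11 = 18.
Pick's theorem gives I = A − B/2 + 1 = 216 − 18/2 + 1 = 208.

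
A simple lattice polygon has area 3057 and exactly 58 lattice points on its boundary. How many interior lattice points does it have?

3029

Pick's theorem A = I + B/2 − 1 rearranges to I = A − B/2 + 1 = 3057 − 58/2 + 1 = 3029.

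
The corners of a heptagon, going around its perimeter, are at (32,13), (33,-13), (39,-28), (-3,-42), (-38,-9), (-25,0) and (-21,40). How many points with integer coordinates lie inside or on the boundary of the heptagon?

Using the shoelace formula, 2A = |(32·(-13) − 33·13) + (33·(-28) − 39·(-13)) + (39·(-42) − (-3)·(-28)) + ((-3)·(-9) − (-38)·(-42)) + ((-38)·0 − (-25)·(-9)) + ((-25)·40 − (-21)·0) + ((-21)·13 − 32·40)| = 7331, so the area is 7331/2.
Along each edge there are gcd(|Δx|,|Δy|)+1 lattice points, so counting each shared vertex once the boundary has gcd(1,26) + gcd(6,15) + gcd(42,14) + gcd(35,33) + gcd(13,9) + gcd(4,40) + gcd(53,27) = 1+3+14+1+1+4+1 = 25.
Pick's theorem gives I = A − B/2 + 1 = 7331/2 − 25/2 + 1 = 3654, so the closed region contains I + B = 3654 + 25 = 3679 lattice points.

3679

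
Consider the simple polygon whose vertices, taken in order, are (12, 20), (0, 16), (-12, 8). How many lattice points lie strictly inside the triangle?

15

By the shoelace formula, twice the signed area is |(12·16 − 0·20) + (0·8 − (-12)·16) + ((-12)·20 − 12·8)| = 48, so the area is 24.
Along each edge there are gcd(|Δx|,|Δy|)+1 lattice points, so counting each shared vertex once the boundary has gcd(12,4) + gcd(12,8) + gcd(24,12) = 4+4+12 = 20.
Pick's theorem gives I = A − B/2 + 1 = 24 − 20/2 + 1 = 15.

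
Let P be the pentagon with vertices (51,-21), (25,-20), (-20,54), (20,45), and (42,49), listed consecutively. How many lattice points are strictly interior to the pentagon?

2906

Using the shoelace formula, 2A = |[51·(-20) − 25·(-21)] + [25·54 − (-20)·(-20)] + [(-20)·45 − 20·54] + [20·49 − 42·45] + [42·(-21) − 51·49]| = 5816, so the area is 2908.
Summing gcd(|Δx|,|Δy|) over the edges gives the boundary count: gcd(26,1) + gcd(45,74) + gcd(40,9) + gcd(22,4) + gcd(9,70) = 1+1+1+2+1 = 6.
Pick's theorem gives I = A − B/2 + 1 = 2908 − 6/2 + 1 = 2906.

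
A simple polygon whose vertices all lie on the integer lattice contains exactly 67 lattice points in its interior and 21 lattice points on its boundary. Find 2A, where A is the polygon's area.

By Pick's theorem, A = I + B/2 − 1 = 67 + 21/2 − 1 = 153/2.
Hence 2A = 153.

153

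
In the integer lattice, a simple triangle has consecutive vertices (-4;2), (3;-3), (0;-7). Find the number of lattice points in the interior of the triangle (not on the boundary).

By the shoelace formula, twice the signed area is |((-4)·(-3) − 3·2) + (3·(-7) − 0·(-3)) + (0·2 − (-4)·(-7))| = 43, so the area is 43/2.
The number of boundary lattice points is Σ gcd(|Δx|,|Δy|) = gcd(7,5) + gcd(3,4) + gcd(4,9) = 1+1+1 = 3.
Pick's theorem gives I = A − B/2 + 1 = 43/2 − 3/2 + 1 = 21.

21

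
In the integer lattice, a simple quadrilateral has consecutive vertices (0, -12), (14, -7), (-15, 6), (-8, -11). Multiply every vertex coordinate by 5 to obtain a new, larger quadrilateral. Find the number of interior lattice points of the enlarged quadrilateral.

Using the shoelace formula, 2A = |(0·(-7) − 14·(-12)) + (14·6 − (-15)·(-7)) + ((-15)·(-11) − (-8)·6) + ((-8)·(-12) − 0·(-11))| = 456, so the area is 228.
Along each edge there are gcd(|Δx|,|Δy|)+1 lattice points, so counting each shared vertex once the boundary has gcd(14,5) + gcd(29,13) + gcd(7,17) + gcd(8,1) = 1+1+1+1 = 4.
Scaling by 5 multiplies the area by 5² = 25 (so the new area is 5700) and multiplies the boundary lattice-point count by 5, giving 20.
By Pick's theorem, the interior count of the dilated polygon is 5700 − 20/2 + 1 = 5691.

5691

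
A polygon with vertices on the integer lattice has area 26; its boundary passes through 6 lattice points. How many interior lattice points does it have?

24

From Pick's theorem, I = A − B/2 + 1 = 26 − 6/2 + 1 = 24.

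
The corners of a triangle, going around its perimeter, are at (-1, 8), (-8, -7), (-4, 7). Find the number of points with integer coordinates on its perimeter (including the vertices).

4

Along each edge there are gcd(|Δx|,|Δy|)+1 lattice points, so counting each shared vertex once the boundary has gcd(7,15) + gcd(4,14) + gcd(3,1) = 1+2+1 = 4.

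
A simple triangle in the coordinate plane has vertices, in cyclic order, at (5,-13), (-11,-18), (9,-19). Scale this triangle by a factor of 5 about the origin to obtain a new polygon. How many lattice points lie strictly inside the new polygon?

1441

The shoelace formula gives twice the area as |[5·(-18) − (-11)·(-13)] + [(-11)·(-19) − 9·(-18)] + [9·(-13) − 5·(-19)]| = 116, so the area is 58.
The number of boundary lattice points is Σ gcd(|Δx|,|Δy|) = gcd(16,5) + gcd(20,1) + gcd(4,6) = 1+1+2 = 4.
Scaling by 5 multiplies the area by 5² = 25 (so the new area is 1450) and multiplies the boundary lattice-point count by 5, giving 20.
By Pick's theorem, the interior count of the dilated polygon is 1450 − 20/2 + 1 = 1441.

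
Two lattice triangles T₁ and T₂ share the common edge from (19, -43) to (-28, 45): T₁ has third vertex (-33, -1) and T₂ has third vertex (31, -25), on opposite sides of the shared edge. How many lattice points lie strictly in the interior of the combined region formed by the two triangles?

The union is the simple quadrilateral with vertices (19, -43), (-33, -1), (-28, 45), (31, -25) in order.
The shoelace formula gives twice the area as |(19·(-1) − (-33)·(-43)) + ((-33)·45 − (-28)·(-1)) + ((-28)·(-25) − 31·45) + (31·(-43) − 19·(-25))| = 4504, so the area is 2252.
Along each edge there are gcd(|Δx|,|Δy|)+1 lattice points, so counting each shared vertex once the boundary has gcd(52,42) + gcd(5,46) + gcd(59,70) + gcd(12,18) = 2+1+1+6 = 10.
By Pick's theorem I = A − B/2 + 1 = 2252 − 10/2 + 1 = 2248.

2248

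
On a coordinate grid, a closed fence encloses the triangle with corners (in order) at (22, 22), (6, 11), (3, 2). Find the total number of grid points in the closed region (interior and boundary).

Using the shoelace formula, 2A = |[22·11 − 6·22] + [6·2 − 3·11] + [3·22 − 22·2]| = 111, so the area is 111/2.
Summing gcd(|Δx|,|Δy|) over the edges gives the boundary count: gcd(16,11) + gcd(3,9) + gcd(19,20) = 1+3+1 = 5.
Pick's theorem gives I = A − B/2 + 1 = 111/2 − 5/2 + 1 = 54, so the closed region contains I + B = 54 + 5 = 59 lattice points.

59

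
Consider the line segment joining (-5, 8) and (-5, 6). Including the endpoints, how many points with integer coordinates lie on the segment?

The number of lattice points on a segment between lattice points is gcd(|Δx|,|Δy|) + 1 = gcd(0,2) + 1 = 2 + 1 = 3.

3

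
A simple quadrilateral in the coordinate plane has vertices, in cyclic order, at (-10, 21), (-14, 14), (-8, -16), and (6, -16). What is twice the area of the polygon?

By the shoelace formula, twice the signed area is |[(-10)·14 − (-14)·21] + [(-14)·(-16) − (-8)·14] + [(-8)·(-16) − 6·(-16)] + [6·21 − (-10)·(-16)]| = 680, so the area is 340.

680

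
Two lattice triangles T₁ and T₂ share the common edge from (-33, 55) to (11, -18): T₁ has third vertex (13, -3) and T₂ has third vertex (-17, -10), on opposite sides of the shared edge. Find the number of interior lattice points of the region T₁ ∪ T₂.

1246

The union is the simple quadrilateral with vertices (-33, 55), (13, -3), (11, -18), (-17, -10) in order.
By the shoelace formula, twice the signed area is |((-33)·(-3) − 13·55) + (13·(-18) − 11·(-3)) + (11·(-10) − (-17)·(-18)) + ((-17)·55 − (-33)·(-10))| = 2498, so the area is 1249.
Along each edge there are gcd(|Δx|,|Δy|)+1 lattice points, so counting each shared vertex once the boundary has gcd(46,58) + gcd(2,15) + gcd(28,8) + gcd(16,65) = 2+1+4+1 = 8.
By Pick's theorem I = A − B/2 + 1 = 1249 − 8/2 + 1 = 1246.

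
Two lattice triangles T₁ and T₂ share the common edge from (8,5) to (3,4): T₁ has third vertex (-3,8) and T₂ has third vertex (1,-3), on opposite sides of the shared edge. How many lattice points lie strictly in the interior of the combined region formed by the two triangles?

The union is the simple quadrilateral with vertices (8,5), (-3,8), (3,4), (1,-3) in order.
By the shoelace formula, twice the signed area is |[8·8 − (-3)·5] + [(-3)·4 − 3·8] + [3·(-3) − 1·4] + [1·5 − 8·(-3)]| = 59, so the area is 59/2.
The number of boundary lattice points is Σ gcd(|Δx|,|Δy|) = gcd(11,3) + gcd(6,4) + gcd(2,7) + gcd(7,8) = 1+2+1+1 = 5.
By Pick's theorem I = A − B/2 + 1 = 59/2 − 5/2 + 1 = 28.

28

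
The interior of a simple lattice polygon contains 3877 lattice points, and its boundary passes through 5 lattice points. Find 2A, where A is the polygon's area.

Pick's theorem states A = I + B/2 − 1, so A = 3877 + 5/2 − 1 = 7757/2.
Hence 2A = 7757.

7757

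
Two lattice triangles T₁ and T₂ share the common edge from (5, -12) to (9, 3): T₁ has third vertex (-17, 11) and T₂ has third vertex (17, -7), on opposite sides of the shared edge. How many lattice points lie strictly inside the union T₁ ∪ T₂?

The union is the simple quadrilateral with vertices (5, -12), (-17, 11), (9, 3), (17, -7) in order.
Using the shoelace formula, 2A = |[5·11 − (-17)·(-12)] + [(-17)·3 − 9·11] + [9·(-7) − 17·3] + [17·(-12) − 5·(-7)]| = 582, so the area is 291.
The number of boundary lattice points is Σ gcd(|Δx|,|Δy|) = gcd(22,23) + gcd(26,8) + gcd(8,10) + gcd(12,5) = 1+2+2+1 = 6.
By Pick's theorem I = A − B/2 + 1 = 291 − 6/2 + 1 = 289.

289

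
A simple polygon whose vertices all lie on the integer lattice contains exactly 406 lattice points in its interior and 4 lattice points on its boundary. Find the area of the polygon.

By Pick's theorem, A = I + B/2 − 1 = 406 + 4/2 − 1 = 407.

407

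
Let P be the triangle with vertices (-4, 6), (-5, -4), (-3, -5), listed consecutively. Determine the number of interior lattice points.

10

Using the shoelace formula, 2A = |[(-4)·(-4) − (-5)·6] + [(-5)·(-5) − (-3)·(-4)] + [(-3)·6 − (-4)·(-5)]| = 21, so the area is 10.5.
Along each edge there are gcd(|Δx|,|Δy|)+1 lattice points, so counting each shared vertex once the boundary has gcd(1,10) + gcd(2,1) + gcd(1,11) = 1+1+1 = 3.
Pick's theorem gives I = A − B/2 + 1 = 10.5 − 3/2 + 1 = 10.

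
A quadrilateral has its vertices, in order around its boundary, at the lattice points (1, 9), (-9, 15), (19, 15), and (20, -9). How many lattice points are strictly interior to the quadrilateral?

288

The shoelace formula gives twice the area as |[1·15 − (-9)·9] + [(-9)·15 − 19·15] + [19·(-9) − 20·15] + [20·9 − 1·(-9)]| = 606, so the area is 303.
Along each edge there are gcd(|Δx|,|Δy|)+1 lattice points, so counting each shared vertex once the boundary has gcd(10,6) + gcd(28,0) + gcd(1,24) + gcd(19,18) = 2+28+1+1 = 32.
By Pick's theorem A = I + B/2 − 1, so I = 303 − 32/2 + 1 = 288.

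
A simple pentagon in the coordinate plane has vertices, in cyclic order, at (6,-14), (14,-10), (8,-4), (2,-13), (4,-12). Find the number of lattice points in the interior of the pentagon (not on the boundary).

47

Using the shoelace formula, 2A = |(6·(-10) − 14·(-14)) + (14·(-4) − 8·(-10)) + (8·(-13) − 2·(-4)) + (2·(-12) − 4·(-13)) + (4·(-14) − 6·(-12))| = 108, so the area is 54.
Summing gcd(|Δx|,|Δy|) over the edges gives the boundary count: gcd(8,4) + gcd(6,6) + gcd(6,9) + gcd(2,1) + gcd(2,2) = 4+6+3+1+2 = 16.
Pick's theorem gives I = A − B/2 + 1 = 54 − 16/2 + 1 = 47.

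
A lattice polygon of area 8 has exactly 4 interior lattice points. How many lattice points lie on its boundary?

Pick's theorem gives A = I + B/2 − 1, so B = 2(A − I + 1) = 2(8 − 4 + 1) = 10.

10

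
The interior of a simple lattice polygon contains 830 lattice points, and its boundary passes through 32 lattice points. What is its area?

845

By Pick's theorem, A = I + B/2 − 1 = 830 + 32/2 − 1 = 845.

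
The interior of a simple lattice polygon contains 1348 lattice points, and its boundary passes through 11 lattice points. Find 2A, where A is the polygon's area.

By Pick's theorem, A = I + B/2 − 1 = 1348 + 11/2 − 1 = 2705/2.
Hence 2A = 2705.

2705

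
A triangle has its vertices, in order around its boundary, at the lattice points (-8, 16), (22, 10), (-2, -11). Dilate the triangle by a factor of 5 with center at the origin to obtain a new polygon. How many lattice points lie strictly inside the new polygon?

By the shoelace formula, twice the signed area is |[(-8)·10 − 22·16] + [22·(-11) − (-2)·10] + [(-2)·16 − (-8)·(-11)]| = 774, so the area is 387.
Summing gcd(|Δx|,|Δy|) over the edges gives the boundary count: gcd(30,6) + gcd(24,21) + gcd(6,27) = 6+3+3 = 12.
Scaling by 5 multiplies the area by 5² = 25 (so the new area is 9675) and multiplies the boundary lattice-point count by 5, giving 60.
By Pick's theorem, the interior count of the dilated polygon is 9675 − 60/2 + 1 = 9646.

9646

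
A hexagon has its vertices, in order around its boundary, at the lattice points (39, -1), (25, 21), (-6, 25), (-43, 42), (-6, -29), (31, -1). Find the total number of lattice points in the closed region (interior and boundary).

Using the shoelace formula, 2A = |(39·21 − 25·(-1)) + (25·25 − (-6)·21) + ((-6)·42 − (-43)·25) + ((-43)·(-29) − (-6)·42) + ((-6)·(-1) − 31·(-29)) + (31·(-1) − 39·(-1))| = 4830, so the area is 2415.
Along each edge there are gcd(|Δx|,|Δy|)+1 lattice points, so counting each shared vertex once the boundary has gcd(14,22) + gcd(31,4) + gcd(37,17) + gcd(37,71) + gcd(37,28) + gcd(8,0) = 2+1+1+1+1+8 = 14.
Pick's theorem gives I = A − B/2 + 1 = 2415 − 14/2 + 1 = 2409, so the closed region contains I + B = 2409 + 14 = 2423 lattice points.

2423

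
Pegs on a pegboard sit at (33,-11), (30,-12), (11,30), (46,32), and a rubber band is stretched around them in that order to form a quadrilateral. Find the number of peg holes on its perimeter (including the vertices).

Along each edge there are gcd(|Δx|,|Δy|)+1 lattice points, so counting each shared vertex once the boundary has gcd(3,1) + gcd(19,42) + gcd(35,2) + gcd(13,43) = 1+1+1+1 = 4.

4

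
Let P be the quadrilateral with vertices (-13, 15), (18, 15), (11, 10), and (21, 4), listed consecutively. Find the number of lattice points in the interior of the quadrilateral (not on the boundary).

108

By the shoelace formula, twice the signed area is |((-13)·15 − 18·15) + (18·10 − 11·15) + (11·4 − 21·10) + (21·15 − (-13)·4)| = 249, so the area is 124.5.
Summing gcd(|Δx|,|Δy|) over the edges gives the boundary count: gcd(31,0) + gcd(7,5) + gcd(10,6) + gcd(34,11) = 31+1+2+1 = 35.
Pick's theorem gives I = A − B/2 + 1 = 124.5 − 35/2 + 1 = 108.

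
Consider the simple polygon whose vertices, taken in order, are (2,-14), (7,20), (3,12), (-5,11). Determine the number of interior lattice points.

The shoelace formula gives twice the area as |(2·20 − 7·(-14)) + (7·12 − 3·20) + (3·11 − (-5)·12) + ((-5)·(-14) − 2·11)| = 303, so the area is 151.5.
Along each edge there are gcd(|Δx|,|Δy|)+1 lattice points, so counting each shared vertex once the boundary has gcd(5,34) + gcd(4,8) + gcd(8,1) + gcd(7,25) = 1+4+1+1 = 7.
By Pick's theorem A = I + B/2 − 1, so I = 151.5 − 7/2 + 1 = 149.

149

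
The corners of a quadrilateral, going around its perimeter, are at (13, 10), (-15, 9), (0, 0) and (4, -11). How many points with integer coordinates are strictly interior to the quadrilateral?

The shoelace formula gives twice the area as |(13·9 − (-15)·10) + ((-15)·0 − 0·9) + (0·(-11) − 4·0) + (4·10 − 13·(-11))| = 450, so the area is 225.
The number of boundary lattice points is Σ gcd(|Δx|,|Δy|) = gcd(28,1) + gcd(15,9) + gcd(4,11) + gcd(9,21) = 1+3+1+3 = 8.
By Pick's theorem A = I + B/2 − 1, so I = 225 − 8/2 + 1 = 222.

222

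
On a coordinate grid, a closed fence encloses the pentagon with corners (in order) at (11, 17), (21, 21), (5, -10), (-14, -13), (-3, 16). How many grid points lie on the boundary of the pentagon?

Along each edge there are gcd(|Δx|,|Δy|)+1 lattice points, so counting each shared vertex once the boundary has gcd(10,4) + gcd(16,31) + gcd(19,3) + gcd(11,29) + gcd(14,1) = 2+1+1+1+1 = 6.

6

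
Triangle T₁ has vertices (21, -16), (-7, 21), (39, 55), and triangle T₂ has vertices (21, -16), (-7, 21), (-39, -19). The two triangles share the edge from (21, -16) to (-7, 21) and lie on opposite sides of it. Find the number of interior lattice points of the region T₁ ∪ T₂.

2473

The union is the simple quadrilateral with vertices (21, -16), (39, 55), (-7, 21), (-39, -19) in order.
By the shoelace formula, twice the signed area is |[21·55 − 39·(-16)] + [39·21 − (-7)·55] + [(-7)·(-19) − (-39)·21] + [(-39)·(-16) − 21·(-19)]| = 4958, so the area is 2479.
The number of boundary lattice points is Σ gcd(|Δx|,|Δy|) = gcd(18,71) + gcd(46,34) + gcd(32,40) + gcd(60,3) = 1+2+8+3 = 14.
By Pick's theorem I = A − B/2 + 1 = 2479 − 14/2 + 1 = 2473.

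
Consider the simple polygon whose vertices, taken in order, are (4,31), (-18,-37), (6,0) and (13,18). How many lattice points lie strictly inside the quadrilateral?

534

The shoelace formula gives twice the area as |[4·(-37) − (-18)·31] + [(-18)·0 − 6·(-37)] + [6·18 − 13·0] + [13·31 − 4·18]| = 1071, so the area is 535.5.
Summing gcd(|Δx|,|Δy|) over the edges gives the boundary count: gcd(22,68) + gcd(24,37) + gcd(7,18) + gcd(9,13) = 2+1+1+1 = 5.
Pick's theorem gives I = A − B/2 + 1 = 535.5 − 5/2 + 1 = 534.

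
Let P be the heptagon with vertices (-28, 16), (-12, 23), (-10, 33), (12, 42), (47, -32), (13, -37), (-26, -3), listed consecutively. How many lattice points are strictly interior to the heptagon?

The shoelace formula gives twice the area as |[(-28)·23 − (-12)·16] + [(-12)·33 − (-10)·23] + [(-10)·42 − 12·33] + [12·(-32) − 47·42] + [47·(-37) − 13·(-32)] + [13·(-3) − (-26)·(-37)] + [(-26)·16 − (-28)·(-3)]| = 6616, so the area is 3308.
The number of boundary lattice points is Σ gcd(|Δx|,|Δy|) = gcd(16,7) + gcd(2,10) + gcd(22,9) + gcd(35,74) + gcd(34,5) + gcd(39,34) + gcd(2,19) = 1+2+1+1+1+1+1 = 8.
Pick's theorem gives I = A − B/2 + 1 = 3308 − 8/2 + 1 = 3305.

3305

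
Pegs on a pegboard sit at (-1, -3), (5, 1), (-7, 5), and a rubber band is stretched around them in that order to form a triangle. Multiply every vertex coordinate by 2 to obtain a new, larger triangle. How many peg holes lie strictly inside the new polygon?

The shoelace formula gives twice the area as |((-1)·1 − 5·(-3)) + (5·5 − (-7)·1) + ((-7)·(-3) − (-1)·5)| = 72, so the area is 36.
Summing gcd(|Δx|,|Δy|) over the edges gives the boundary count: gcd(6,4) + gcd(12,4) + gcd(6,8) = 2+4+2 = 8.
Scaling by 2 multiplies the area by 2² = 4 (so the new area is 144) and multiplies the boundary lattice-point count by 2, giving 16.
By Pick's theorem, the interior count of the dilated polygon is 144 − 16/2 + 1 = 137.

137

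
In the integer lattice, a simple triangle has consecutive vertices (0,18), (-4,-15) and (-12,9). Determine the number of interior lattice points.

175

Using the shoelace formula, 2A = |[0·(-15) − (-4)·18] + [(-4)·9 − (-12)·(-15)] + [(-12)·18 − 0·9]| = 360, so the area is 180.
Along each edge there are gcd(|Δx|,|Δy|)+1 lattice points, so counting each shared vertex once the boundary has gcd(4,33) + gcd(8,24) + gcd(12,9) = 1+8+3 = 12.
By Pick's theorem A = I + B/2 − 1, so I = 180 − 12/2 + 1 = 175.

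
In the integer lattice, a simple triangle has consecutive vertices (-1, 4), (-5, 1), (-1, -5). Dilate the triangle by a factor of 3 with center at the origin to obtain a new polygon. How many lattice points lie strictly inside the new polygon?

145

The shoelace formula gives twice the area as |[(-1)·1 − (-5)·4] + [(-5)·(-5) − (-1)·1] + [(-1)·4 − (-1)·(-5)]| = 36, so the area is 18.
Summing gcd(|Δx|,|Δy|) over the edges gives the boundary count: gcd(4,3) + gcd(4,6) + gcd(0,9) = 1+2+9 = 12.
Scaling by 3 multiplies the area by 3² = 9 (so the new area is 162) and multiplies the boundary lattice-point count by 3, giving 36.
By Pick's theorem, the interior count of the dilated polygon is 162 − 36/2 + 1 = 145.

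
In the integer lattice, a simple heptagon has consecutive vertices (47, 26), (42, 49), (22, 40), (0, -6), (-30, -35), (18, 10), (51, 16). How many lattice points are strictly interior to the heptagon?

1086

By the shoelace formula, twice the signed area is |(47·49 − 42·26) + (42·40 − 22·49) + (22·(-6) − 0·40) + (0·(-35) − (-30)·(-6)) + ((-30)·10 − 18·(-35)) + (18·16 − 51·10) + (51·26 − 47·16)| = 2183, so the area is 2183/2.
Along each edge there are gcd(|Δx|,|Δy|)+1 lattice points, so counting each shared vertex once the boundary has gcd(5,23) + gcd(20,9) + gcd(22,46) + gcd(30,29) + gcd(48,45) + gcd(33,6) + gcd(4,10) = 1+1+2+1+3+3+2 = 13.
By Pick's theorem A = I + B/2 − 1, so I = 2183/2 − 13/2 + 1 = 1086.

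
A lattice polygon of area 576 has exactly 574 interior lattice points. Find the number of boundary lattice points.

Pick's theorem gives A = I + B/2 − 1, so B = 2(A − I + 1) = 2(576 − 574 + 1) = 6.

6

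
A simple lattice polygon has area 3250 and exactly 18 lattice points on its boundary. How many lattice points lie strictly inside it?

3242

Pick's theorem A = I + B/2 − 1 rearranges to I = A − B/2 + 1 = 3250 − 18/2 + 1 = 3242.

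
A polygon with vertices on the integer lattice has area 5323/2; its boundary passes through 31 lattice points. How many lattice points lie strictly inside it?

Pick's theorem A = I + B/2 − 1 rearranges to I = A − B/2 + 1 = 5323/2 − 31/2 + 1 = 2647.

2647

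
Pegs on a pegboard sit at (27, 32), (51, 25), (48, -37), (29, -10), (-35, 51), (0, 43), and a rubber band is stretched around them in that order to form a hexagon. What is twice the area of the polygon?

By the shoelace formula, twice the signed area is |(27·25 − 51·32) + (51·(-37) − 48·25) + (48·(-10) − 29·(-37)) + (29·51 − (-35)·(-10)) + ((-35)·43 − 0·51) + (0·32 − 27·43)| = 4988, so the area is 2494.

4988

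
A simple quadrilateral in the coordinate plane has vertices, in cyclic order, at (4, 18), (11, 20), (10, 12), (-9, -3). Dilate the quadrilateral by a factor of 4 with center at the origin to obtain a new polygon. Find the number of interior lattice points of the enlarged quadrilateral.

The shoelace formula gives twice the area as |(4·20 − 11·18) + (11·12 − 10·20) + (10·(-3) − (-9)·12) + ((-9)·18 − 4·(-3))| = 258, so the area is 129.
Along each edge there are gcd(|Δx|,|Δy|)+1 lattice points, so counting each shared vertex once the boundary has gcd(7,2) + gcd(1,8) + gcd(19,15) + gcd(13,21) = 1+1+1+1 = 4.
Scaling by 4 multiplies the area by 4² = 16 (so the new area is 2064) and multiplies the boundary lattice-point count by 4, giving 16.
By Pick's theorem, the interior count of the dilated polygon is 2064 − 16/2 + 1 = 2057.

2057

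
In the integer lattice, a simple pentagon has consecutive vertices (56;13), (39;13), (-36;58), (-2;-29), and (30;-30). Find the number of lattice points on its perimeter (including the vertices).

Along each edge there are gcd(|Δx|,|Δy|)+1 lattice points, so counting each shared vertex once the boundary has gcd(17,0) + gcd(75,45) + gcd(34,87) + gcd(32,1) + gcd(26,43) = 17+15+1+1+1 = 35.

35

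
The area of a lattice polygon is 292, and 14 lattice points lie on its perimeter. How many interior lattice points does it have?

From Pick's theorem, I = A − B/2 + 1 = 292 − 14/2 + 1 = 286.

286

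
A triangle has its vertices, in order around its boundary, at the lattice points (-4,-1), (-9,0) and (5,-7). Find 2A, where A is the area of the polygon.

Using the shoelace formula, 2A = |[(-4)·0 − (-9)·(-1)] + [(-9)·(-7) − 5·0] + [5·(-1) − (-4)·(-7)]| = 21, so the area is 21/2.

21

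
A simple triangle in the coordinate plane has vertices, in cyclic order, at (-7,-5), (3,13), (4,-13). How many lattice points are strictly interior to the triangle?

138

By the shoelace formula, twice the signed area is |[(-7)·13 − 3·(-5)] + [3·(-13) − 4·13] + [4·(-5) − (-7)·(-13)]| = 278, so the area is 139.
Along each edge there are gcd(|Δx|,|Δy|)+1 lattice points, so counting each shared vertex once the boundary has gcd(10,18) + gcd(1,26) + gcd(11,8) = 2+1+1 = 4.
By Pick's theorem A = I + B/2 − 1, so I = 139 − 4/2 + 1 = 138.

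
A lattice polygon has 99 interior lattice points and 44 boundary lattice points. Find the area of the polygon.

120

Pick's theorem states A = I + B/2 − 1, so A = 99 + 44/2 − 1 = 120.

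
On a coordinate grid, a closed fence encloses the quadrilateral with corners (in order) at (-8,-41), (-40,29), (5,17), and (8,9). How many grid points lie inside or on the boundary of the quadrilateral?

The shoelace formula gives twice the area as |((-8)·29 − (-40)·(-41)) + ((-40)·17 − 5·29) + (5·9 − 8·17) + (8·(-41) − (-8)·9)| = 3044, so the area is 1522.
Summing gcd(|Δx|,|Δy|) over the edges gives the boundary count: gcd(32,70) + gcd(45,12) + gcd(3,8) + gcd(16,50) = 2+3+1+2 = 8.
Pick's theorem gives I = A − B/2 + 1 = 1522 − 8/2 + 1 = 1519, so the closed region contains I + B = 1519 + 8 = 1527 lattice points.

1527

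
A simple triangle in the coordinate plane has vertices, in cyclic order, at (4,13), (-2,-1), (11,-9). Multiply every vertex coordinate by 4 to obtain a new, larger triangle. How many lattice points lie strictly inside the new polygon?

The shoelace formula gives twice the area as |[4·(-1) − (-2)·13] + [(-2)·(-9) − 11·(-1)] + [11·13 − 4·(-9)]| = 230, so the area is 115.
The number of boundary lattice points is Σ gcd(|Δx|,|Δy|) = gcd(6,14) + gcd(13,8) + gcd(7,22) = 2+1+1 = 4.
Scaling by 4 multiplies the area by 4² = 16 (so the new area is 1840) and multiplies the boundary lattice-point count by 4, giving 16.
By Pick's theorem, the interior count of the dilated polygon is 1840 − 16/2 + 1 = 1833.

1833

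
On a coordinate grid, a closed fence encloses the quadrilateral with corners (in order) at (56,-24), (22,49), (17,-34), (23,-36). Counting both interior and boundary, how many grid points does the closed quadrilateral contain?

Using the shoelace formula, 2A = |[56·49 − 22·(-24)] + [22·(-34) − 17·49] + [17·(-36) − 23·(-34)] + [23·(-24) − 56·(-36)]| = 3325, so the area is 1662.5.
Along each edge there are gcd(|Δx|,|Δy|)+1 lattice points, so counting each shared vertex once the boundary has gcd(34,73) + gcd(5,83) + gcd(6,2) + gcd(33,12) = 1+1+2+3 = 7.
Pick's theorem gives I = A − B/2 + 1 = 1662.5 − 7/2 + 1 = 1660, so the closed region contains I + B = 1660 + 7 = 1667 lattice points.

1667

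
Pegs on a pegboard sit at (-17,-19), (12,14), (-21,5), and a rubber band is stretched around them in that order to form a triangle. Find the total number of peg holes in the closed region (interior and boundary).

By the shoelace formula, twice the signed area is |[(-17)·14 − 12·(-19)] + [12·5 − (-21)·14] + [(-21)·(-19) − (-17)·5]| = 828, so the area is 414.
Along each edge there are gcd(|Δx|,|Δy|)+1 lattice points, so counting each shared vertex once the boundary has gcd(29,33) + gcd(33,9) + gcd(4,24) = 1+3+4 = 8.
Pick's theorem gives I = A − B/2 + 1 = 414 − 8/2 + 1 = 411, so the closed region contains I + B = 411 + 8 = 419 lattice points.

419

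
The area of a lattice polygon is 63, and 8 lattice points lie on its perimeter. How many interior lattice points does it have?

60

Pick's theorem A = I + B/2 − 1 rearranges to I = A − B/2 + 1 = 63 − 8/2 + 1 = 60.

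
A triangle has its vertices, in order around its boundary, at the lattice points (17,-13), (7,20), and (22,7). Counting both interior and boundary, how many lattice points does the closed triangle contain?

By the shoelace formula, twice the signed area is |(17·20 − 7·(-13)) + (7·7 − 22·20) + (22·(-13) − 17·7)| = 365, so the area is 365/2.
The number of boundary lattice points is Σ gcd(|Δx|,|Δy|) = gcd(10,33) + gcd(15,13) + gcd(5,20) = 1+1+5 = 7.
Pick's theorem gives I = A − B/2 + 1 = 365/2 − 7/2 + 1 = 180, so the closed region contains I + B = 180 + 7 = 187 lattice points.

187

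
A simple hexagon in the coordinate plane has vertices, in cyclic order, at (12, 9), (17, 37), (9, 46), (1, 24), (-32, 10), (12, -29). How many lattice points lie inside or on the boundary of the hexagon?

1499

Using the shoelace formula, 2A = |[12·37 − 17·9] + [17·46 − 9·37] + [9·24 − 1·46] + [1·10 − (-32)·24] + [(-32)·(-29) − 12·10] + [12·9 − 12·(-29)]| = 2952, so the area is 1476.
The number of boundary lattice points is Σ gcd(|Δx|,|Δy|) = gcd(5,28) + gcd(8,9) + gcd(8,22) + gcd(33,14) + gcd(44,39) + gcd(0,38) = 1+1+2+1+1+38 = 44.
Pick's theorem gives I = A − B/2 + 1 = 1476 − 44/2 + 1 = 1455, so the closed region contains I + B = 1455 + 44 = 1499 lattice points.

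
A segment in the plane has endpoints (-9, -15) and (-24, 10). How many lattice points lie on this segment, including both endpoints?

6

The number of lattice points on a segment between lattice points is gcd(|Δx|,|Δy|) + 1 = gcd(15,25) + 1 = 5 + 1 = 6.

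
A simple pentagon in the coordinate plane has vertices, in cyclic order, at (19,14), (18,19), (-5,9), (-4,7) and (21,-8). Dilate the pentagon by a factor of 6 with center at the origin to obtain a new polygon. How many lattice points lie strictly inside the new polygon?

12535

By the shoelace formula, twice the signed area is |[19·19 − 18·14] + [18·9 − (-5)·19] + [(-5)·7 − (-4)·9] + [(-4)·(-8) − 21·7] + [21·14 − 19·(-8)]| = 698, so the area is 349.
The number of boundary lattice points is Σ gcd(|Δx|,|Δy|) = gcd(1,5) + gcd(23,10) + gcd(1,2) + gcd(25,15) + gcd(2,22) = 1+1+1+5+2 = 10.
Scaling by 6 multiplies the area by 6² = 36 (so the new area is 12564) and multiplies the boundary lattice-point count by 6, giving 60.
By Pick's theorem, the interior count of the dilated polygon is 12564 − 60/2 + 1 = 12535.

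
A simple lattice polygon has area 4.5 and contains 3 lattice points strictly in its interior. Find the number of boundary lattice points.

5

Pick's theorem gives A = I + B/2 − 1, so B = 2(A − I + 1) = 2(4.5 − 3 + 1) = 5.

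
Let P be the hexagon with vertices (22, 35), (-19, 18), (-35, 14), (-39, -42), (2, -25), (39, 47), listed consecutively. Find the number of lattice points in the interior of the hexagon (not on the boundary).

2945

By the shoelace formula, twice the signed area is |(22·18 − (-19)·35) + ((-19)·14 − (-35)·18) + ((-35)·(-42) − (-39)·14) + ((-39)·(-25) − 2·(-42)) + (2·47 − 39·(-25)) + (39·35 − 22·47)| = 5900, so the area is 2950.
The number of boundary lattice points is Σ gcd(|Δx|,|Δy|) = gcd(41,17) + gcd(16,4) + gcd(4,56) + gcd(41,17) + gcd(37,72) + gcd(17,12) = 1+4+4+1+1+1 = 12.
By Pick's theorem A = I + B/2 − 1, so I = 2950 − 12/2 + 1 = 2945.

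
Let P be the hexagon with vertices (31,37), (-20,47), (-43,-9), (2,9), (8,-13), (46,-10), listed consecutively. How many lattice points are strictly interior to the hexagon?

3224

Using the shoelace formula, 2A = |[31·47 − (-20)·37] + [(-20)·(-9) − (-43)·47] + [(-43)·9 − 2·(-9)] + [2·(-13) − 8·9] + [8·(-10) − 46·(-13)] + [46·37 − 31·(-10)]| = 6461, so the area is 6461/2.
Summing gcd(|Δx|,|Δy|) over the edges gives the boundary count: gcd(51,10) + gcd(23,56) + gcd(45,18) + gcd(6,22) + gcd(38,3) + gcd(15,47) = 1+1+9+2+1+1 = 15.
Pick's theorem gives I = A − B/2 + 1 = 6461/2 − 15/2 + 1 = 3224.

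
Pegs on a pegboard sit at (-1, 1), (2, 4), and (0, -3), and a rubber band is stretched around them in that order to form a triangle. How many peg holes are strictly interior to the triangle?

The shoelace formula gives twice the area as |((-1)·4 − 2·1) + (2·(-3) − 0·4) + (0·1 − (-1)·(-3))| = 15, so the area is 15/2.
Along each edge there are gcd(|Δx|,|Δy|)+1 lattice points, so counting each shared vertex once the boundary has gcd(3,3) + gcd(2,7) + gcd(1,4) = 3+1+1 = 5.
Pick's theorem gives I = A − B/2 + 1 = 15/2 − 5/2 + 1 = 6.

6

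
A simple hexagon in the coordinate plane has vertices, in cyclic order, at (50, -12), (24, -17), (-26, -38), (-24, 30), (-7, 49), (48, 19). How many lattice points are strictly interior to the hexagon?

The shoelace formula gives twice the area as |(50·(-17) − 24·(-12)) + (24·(-38) − (-26)·(-17)) + ((-26)·30 − (-24)·(-38)) + ((-24)·49 − (-7)·30) + ((-7)·19 − 48·49) + (48·(-12) − 50·19)| = 8585, so the area is 8585/2.
The number of boundary lattice points is Σ gcd(|Δx|,|Δy|) = gcd(26,5) + gcd(50,21) + gcd(2,68) + gcd(17,19) + gcd(55,30) + gcd(2,31) = 1+1+2+1+5+1 = 11.
By Pick's theorem A = I + B/2 − 1, so I = 8585/2 − 11/2 + 1 = 4288.

4288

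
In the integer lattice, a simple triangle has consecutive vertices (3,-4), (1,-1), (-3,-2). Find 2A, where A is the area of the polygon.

14

By the shoelace formula, twice the signed area is |[3·(-1) − 1·(-4)] + [1·(-2) − (-3)·(-1)] + [(-3)·(-4) − 3·(-2)]| = 14, so the area is 7.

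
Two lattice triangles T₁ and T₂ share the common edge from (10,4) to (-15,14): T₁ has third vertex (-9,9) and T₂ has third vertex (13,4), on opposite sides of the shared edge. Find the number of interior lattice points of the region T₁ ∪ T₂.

45

The union is the simple quadrilateral with vertices (10,4), (-9,9), (-15,14), (13,4) in order.
The shoelace formula gives twice the area as |[10·9 − (-9)·4] + [(-9)·14 − (-15)·9] + [(-15)·4 − 13·14] + [13·4 − 10·4]| = 95, so the area is 47.5.
The number of boundary lattice points is Σ gcd(|Δx|,|Δy|) = gcd(19,5) + gcd(6,5) + gcd(28,10) + gcd(3,0) = 1+1+2+3 = 7.
By Pick's theorem I = A − B/2 + 1 = 47.5 − 7/2 + 1 = 45.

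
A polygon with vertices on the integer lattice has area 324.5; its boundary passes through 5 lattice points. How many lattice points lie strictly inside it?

323

Pick's theorem A = I + B/2 − 1 rearranges to I = A − B/2 + 1 = 324.5 − 5/2 + 1 = 323.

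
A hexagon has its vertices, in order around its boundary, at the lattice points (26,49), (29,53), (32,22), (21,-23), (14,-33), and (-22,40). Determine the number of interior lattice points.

The shoelace formula gives twice the area as |(26·53 − 29·49) + (29·22 − 32·53) + (32·(-23) − 21·22) + (21·(-33) − 14·(-23)) + (14·40 − (-22)·(-33)) + ((-22)·49 − 26·40)| = 4954, so the area is 2477.
Along each edge there are gcd(|Δx|,|Δy|)+1 lattice points, so counting each shared vertex once the boundary has gcd(3,4) + gcd(3,31) + gcd(11,45) + gcd(7,10) + gcd(36,73) + gcd(48,9) = 1+1+1+1+1+3 = 8.
By Pick's theorem A = I + B/2 − 1, so I = 2477 − 8/2 + 1 = 2474.

2474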